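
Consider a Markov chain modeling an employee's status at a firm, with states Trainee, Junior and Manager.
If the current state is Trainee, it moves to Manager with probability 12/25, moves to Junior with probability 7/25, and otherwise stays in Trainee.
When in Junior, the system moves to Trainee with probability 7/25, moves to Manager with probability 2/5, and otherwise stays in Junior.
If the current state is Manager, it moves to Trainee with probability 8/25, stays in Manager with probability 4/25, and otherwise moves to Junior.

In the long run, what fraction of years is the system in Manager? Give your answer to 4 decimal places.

0.3408

Let the stationary distribution be π with π = πP and π_1 + π_2 + π_3 = 1.
π_1 = 0.24·π_1 + 0.28·π_2 + 0.32·π_3
π_2 = 0.28·π_1 + 0.32·π_2 + 0.52·π_3
Solving with the normalization constraint gives π = (0.2823, 0.3769, 0.3408).
So the stationary probability of Manager is 0.3408.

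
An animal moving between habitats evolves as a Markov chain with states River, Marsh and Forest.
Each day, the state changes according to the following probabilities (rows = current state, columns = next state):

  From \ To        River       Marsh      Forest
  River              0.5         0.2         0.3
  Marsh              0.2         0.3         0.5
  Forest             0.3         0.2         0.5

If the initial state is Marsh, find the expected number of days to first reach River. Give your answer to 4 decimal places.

4.0000

Let t(s) be the expected number of days to first reach River from state s, with t(River) = 0. Conditioning on the first day:
t(Marsh) = 1 + 0.3·t(Marsh) + 0.5·t(Forest)
t(Forest) = 1 + 0.2·t(Marsh) + 0.5·t(Forest)
Solving: t(Marsh) = 4.0000, t(Forest) = 3.6000.
Expected days from Marsh to River: 4.0000.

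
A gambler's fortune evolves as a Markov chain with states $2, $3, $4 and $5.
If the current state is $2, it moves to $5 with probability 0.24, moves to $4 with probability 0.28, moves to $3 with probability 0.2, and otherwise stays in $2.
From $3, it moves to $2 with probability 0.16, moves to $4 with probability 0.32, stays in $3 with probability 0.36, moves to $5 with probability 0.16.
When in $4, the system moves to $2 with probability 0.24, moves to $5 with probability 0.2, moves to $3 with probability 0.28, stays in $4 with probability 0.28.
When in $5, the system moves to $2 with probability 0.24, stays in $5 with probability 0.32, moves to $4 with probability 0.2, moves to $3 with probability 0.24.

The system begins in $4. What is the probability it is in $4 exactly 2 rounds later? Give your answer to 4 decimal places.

Propagate the distribution vector 2 rounds from $4.
After 0 rounds: (0.0000, 0.0000, 1.0000, 0.0000)
After 1 round: (0.2400, 0.2800, 0.2800, 0.2000)
After 2 rounds: (0.2272, 0.2752, 0.2752, 0.2224)
P(in $4 after 2 rounds) = 0.2752

0.2752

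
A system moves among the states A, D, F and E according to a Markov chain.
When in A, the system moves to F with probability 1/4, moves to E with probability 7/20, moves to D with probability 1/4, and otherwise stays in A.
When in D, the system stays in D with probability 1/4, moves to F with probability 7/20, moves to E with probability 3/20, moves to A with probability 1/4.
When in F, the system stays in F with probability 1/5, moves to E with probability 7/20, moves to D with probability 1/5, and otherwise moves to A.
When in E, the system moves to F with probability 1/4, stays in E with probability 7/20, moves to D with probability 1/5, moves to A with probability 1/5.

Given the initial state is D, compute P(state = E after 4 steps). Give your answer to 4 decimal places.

Propagate the distribution vector 4 steps from D.
After 0 steps: (0.0000, 1.0000, 0.0000, 0.0000)
After 1 step: (0.2500, 0.2500, 0.3500, 0.1500)
After 2 steps: (0.2175, 0.2250, 0.2575, 0.3000)
After 3 steps: (0.2133, 0.2221, 0.2596, 0.3050)
After 4 steps: (0.2134, 0.2218, 0.2592, 0.3056)
P(in E after 4 steps) = 0.3056

0.3056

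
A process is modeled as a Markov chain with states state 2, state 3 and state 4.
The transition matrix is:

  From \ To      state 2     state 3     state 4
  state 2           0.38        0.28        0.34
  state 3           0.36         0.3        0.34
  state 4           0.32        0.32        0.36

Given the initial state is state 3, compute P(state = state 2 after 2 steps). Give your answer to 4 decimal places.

0.3536

Sum over the intermediate state after 1 step:
P = P(state 3→state 2)·P(state 2→state 2) + P(state 3→state 3)·P(state 3→state 2) + P(state 3→state 4)·P(state 4→state 2)
  = 0.36×0.38 + 0.3×0.36 + 0.34×0.32
  = 0.1368 + 0.1080 + 0.1088 = 0.3536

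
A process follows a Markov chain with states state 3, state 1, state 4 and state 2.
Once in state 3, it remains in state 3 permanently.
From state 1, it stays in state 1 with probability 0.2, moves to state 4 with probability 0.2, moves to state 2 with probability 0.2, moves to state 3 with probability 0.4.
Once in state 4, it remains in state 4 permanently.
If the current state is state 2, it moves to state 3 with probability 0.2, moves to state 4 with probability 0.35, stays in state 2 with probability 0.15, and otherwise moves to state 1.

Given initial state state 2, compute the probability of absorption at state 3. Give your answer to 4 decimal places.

Let h(s) be the probability of absorption at state 3 starting from transient state s. Then h(state 3) = 1 and h(state 4) = 0. By first-step analysis:
h(state 1) = 0.4·1 + 0.2·h(state 1) + 0.2·0 + 0.2·h(state 2)
h(state 2) = 0.2·1 + 0.3·h(state 1) + 0.35·0 + 0.15·h(state 2)
Solving: h(state 1) = 0.6129, h(state 2) = 0.4516.
Starting from state 2, the probability is 0.4516.

0.4516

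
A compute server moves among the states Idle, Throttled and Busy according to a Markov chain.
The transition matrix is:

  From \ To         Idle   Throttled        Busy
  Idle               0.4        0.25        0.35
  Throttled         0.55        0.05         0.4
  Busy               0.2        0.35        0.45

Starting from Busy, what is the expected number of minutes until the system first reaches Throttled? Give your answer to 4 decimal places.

3.0769

Let t(s) be the expected number of minutes to first reach Throttled from state s, with t(Throttled) = 0. Conditioning on the first minute:
t(Idle) = 1 + 0.4·t(Idle) + 0.35·t(Busy)
t(Busy) = 1 + 0.2·t(Idle) + 0.45·t(Busy)
Solving: t(Idle) = 3.4615, t(Busy) = 3.0769.
Expected minutes from Busy to Throttled: 3.0769.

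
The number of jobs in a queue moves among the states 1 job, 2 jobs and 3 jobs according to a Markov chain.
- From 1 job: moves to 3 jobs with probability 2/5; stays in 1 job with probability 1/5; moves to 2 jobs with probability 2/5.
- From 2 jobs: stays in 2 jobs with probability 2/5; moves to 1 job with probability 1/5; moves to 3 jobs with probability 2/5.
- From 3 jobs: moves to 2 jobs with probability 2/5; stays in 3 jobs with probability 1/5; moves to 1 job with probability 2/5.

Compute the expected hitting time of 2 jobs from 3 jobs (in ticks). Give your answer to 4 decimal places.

Let t(s) be the expected number of ticks to first reach 2 jobs from state s, with t(2 jobs) = 0. Conditioning on the first tick:
t(1 job) = 1 + 0.2·t(1 job) + 0.4·t(3 jobs)
t(3 jobs) = 1 + 0.4·t(1 job) + 0.2·t(3 jobs)
Solving: t(1 job) = 2.5000, t(3 jobs) = 2.5000.
Expected ticks from 3 jobs to 2 jobs: 2.5000.

2.5000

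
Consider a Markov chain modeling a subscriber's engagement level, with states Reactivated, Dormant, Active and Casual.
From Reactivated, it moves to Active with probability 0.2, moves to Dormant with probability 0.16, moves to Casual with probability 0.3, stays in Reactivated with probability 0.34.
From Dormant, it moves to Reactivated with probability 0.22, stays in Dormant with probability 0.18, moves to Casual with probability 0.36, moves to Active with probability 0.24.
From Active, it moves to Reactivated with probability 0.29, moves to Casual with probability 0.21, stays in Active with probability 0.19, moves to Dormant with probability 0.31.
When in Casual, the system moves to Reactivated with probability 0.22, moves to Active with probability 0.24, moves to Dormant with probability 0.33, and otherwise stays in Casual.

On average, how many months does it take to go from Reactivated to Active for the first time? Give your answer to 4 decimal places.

Let t(s) be the expected number of months to first reach Active from state s, with t(Active) = 0. Conditioning on the first month:
t(Reactivated) = 1 + 0.34·t(Reactivated) + 0.16·t(Dormant) + 0.3·t(Casual)
t(Dormant) = 1 + 0.22·t(Reactivated) + 0.18·t(Dormant) + 0.36·t(Casual)
t(Casual) = 1 + 0.22·t(Reactivated) + 0.33·t(Dormant) + 0.21·t(Casual)
Solving: t(Reactivated) = 4.5455, t(Dormant) = 4.3478, t(Casual) = 4.3478.
Expected months from Reactivated to Active: 4.5455.

4.5455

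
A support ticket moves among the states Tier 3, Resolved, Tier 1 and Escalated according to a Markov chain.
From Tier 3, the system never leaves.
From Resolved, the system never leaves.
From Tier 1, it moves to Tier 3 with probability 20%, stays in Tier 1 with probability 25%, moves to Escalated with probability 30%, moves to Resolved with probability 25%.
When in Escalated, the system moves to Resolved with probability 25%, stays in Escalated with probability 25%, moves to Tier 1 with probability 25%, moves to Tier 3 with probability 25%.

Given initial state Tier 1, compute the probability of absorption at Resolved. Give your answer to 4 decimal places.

Let h(s) be the probability of absorption at Resolved starting from transient state s. Then h(Resolved) = 1 and h(Tier 3) = 0. By first-step analysis:
h(Tier 1) = 0.2·0 + 0.25·1 + 0.25·h(Tier 1) + 0.3·h(Escalated)
h(Escalated) = 0.25·0 + 0.25·1 + 0.25·h(Tier 1) + 0.25·h(Escalated)
Solving: h(Tier 1) = 0.5385, h(Escalated) = 0.5128.
Starting from Tier 1, the probability is 0.5385.

0.5385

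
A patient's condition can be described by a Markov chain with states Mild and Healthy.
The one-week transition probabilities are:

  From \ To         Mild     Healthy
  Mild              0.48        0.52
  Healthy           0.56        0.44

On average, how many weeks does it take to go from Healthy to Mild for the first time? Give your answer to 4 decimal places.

Let t(s) be the expected number of weeks to first reach Mild from state s, with t(Mild) = 0. Conditioning on the first week:
t(Healthy) = 1 + 0.44·t(Healthy)
Solving: t(Healthy) = 1.7857.
Expected weeks from Healthy to Mild: 1.7857.

1.7857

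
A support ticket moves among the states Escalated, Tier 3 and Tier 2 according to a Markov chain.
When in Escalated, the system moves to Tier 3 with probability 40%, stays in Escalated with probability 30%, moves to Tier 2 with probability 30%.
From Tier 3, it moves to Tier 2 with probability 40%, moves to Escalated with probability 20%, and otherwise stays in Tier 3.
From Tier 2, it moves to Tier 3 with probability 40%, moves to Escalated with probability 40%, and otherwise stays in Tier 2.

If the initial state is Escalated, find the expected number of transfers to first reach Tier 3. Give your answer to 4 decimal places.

Let t(s) be the expected number of transfers to first reach Tier 3 from state s, with t(Tier 3) = 0. Conditioning on the first transfer:
t(Escalated) = 1 + 0.3·t(Escalated) + 0.3·t(Tier 2)
t(Tier 2) = 1 + 0.4·t(Escalated) + 0.2·t(Tier 2)
Solving: t(Escalated) = 2.5000, t(Tier 2) = 2.5000.
Expected transfers from Escalated to Tier 3: 2.5000.

2.5000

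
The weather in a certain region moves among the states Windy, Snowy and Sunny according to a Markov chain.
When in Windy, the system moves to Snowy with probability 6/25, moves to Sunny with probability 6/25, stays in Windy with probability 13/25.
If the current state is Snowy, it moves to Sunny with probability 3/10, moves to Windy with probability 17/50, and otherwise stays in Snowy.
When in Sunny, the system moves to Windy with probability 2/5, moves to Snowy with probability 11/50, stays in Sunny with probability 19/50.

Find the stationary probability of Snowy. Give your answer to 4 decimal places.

Let the stationary distribution be π with π = πP and π_1 + π_2 + π_3 = 1.
π_1 = 0.52·π_1 + 0.34·π_2 + 0.4·π_3
π_2 = 0.24·π_1 + 0.36·π_2 + 0.22·π_3
Solving with the normalization constraint gives π = (0.4364, 0.2660, 0.2976).
So the stationary probability of Snowy is 0.2660.

0.2660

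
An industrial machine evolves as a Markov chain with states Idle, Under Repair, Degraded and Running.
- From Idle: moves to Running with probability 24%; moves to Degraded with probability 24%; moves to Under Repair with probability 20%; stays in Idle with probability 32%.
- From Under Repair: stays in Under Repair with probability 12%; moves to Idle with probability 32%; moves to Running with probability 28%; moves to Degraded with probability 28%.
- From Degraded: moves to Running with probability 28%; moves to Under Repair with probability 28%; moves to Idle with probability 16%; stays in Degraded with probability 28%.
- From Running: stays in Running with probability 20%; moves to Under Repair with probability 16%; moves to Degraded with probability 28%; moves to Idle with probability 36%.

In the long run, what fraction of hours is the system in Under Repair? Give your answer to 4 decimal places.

Let the stationary distribution be π with π = πP and π_1 + π_2 + π_3 + π_4 = 1.
π_1 = 0.32·π_1 + 0.32·π_2 + 0.16·π_3 + 0.36·π_4
π_2 = 0.2·π_1 + 0.12·π_2 + 0.28·π_3 + 0.16·π_4
π_3 = 0.24·π_1 + 0.28·π_2 + 0.28·π_3 + 0.28·π_4
Solving with the normalization constraint gives π = (0.2870, 0.1959, 0.2685, 0.2486).
So the stationary probability of Under Repair is 0.1959.

0.1959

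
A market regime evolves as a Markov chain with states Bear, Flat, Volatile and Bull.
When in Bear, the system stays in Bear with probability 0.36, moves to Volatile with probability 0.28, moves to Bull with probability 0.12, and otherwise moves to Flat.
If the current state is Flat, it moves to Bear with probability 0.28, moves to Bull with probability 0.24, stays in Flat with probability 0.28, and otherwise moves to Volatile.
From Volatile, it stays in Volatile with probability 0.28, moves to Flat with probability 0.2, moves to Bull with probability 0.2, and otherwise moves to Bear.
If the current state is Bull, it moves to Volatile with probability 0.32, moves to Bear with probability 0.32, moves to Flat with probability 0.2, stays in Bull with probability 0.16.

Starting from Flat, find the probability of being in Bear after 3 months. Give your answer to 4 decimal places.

0.3235

Propagate the distribution vector 3 months from Flat.
After 0 months: (0.0000, 1.0000, 0.0000, 0.0000)
After 1 month: (0.2800, 0.2800, 0.2000, 0.2400)
After 2 months: (0.3200, 0.2336, 0.2672, 0.1792)
After 3 months: (0.3235, 0.2315, 0.2685, 0.1766)
P(in Bear after 3 months) = 0.3235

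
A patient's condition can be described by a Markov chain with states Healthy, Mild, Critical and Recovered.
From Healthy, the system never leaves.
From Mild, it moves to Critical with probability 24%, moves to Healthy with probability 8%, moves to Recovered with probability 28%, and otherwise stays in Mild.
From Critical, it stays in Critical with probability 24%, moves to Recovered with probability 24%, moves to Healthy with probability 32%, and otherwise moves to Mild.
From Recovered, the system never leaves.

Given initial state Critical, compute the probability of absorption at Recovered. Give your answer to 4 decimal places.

0.4902

Let h(s) be the probability of absorption at Recovered starting from transient state s. Then h(Recovered) = 1 and h(Healthy) = 0. By first-step analysis:
h(Mild) = 0.08·0 + 0.4·h(Mild) + 0.24·h(Critical) + 0.28·1
h(Critical) = 0.32·0 + 0.2·h(Mild) + 0.24·h(Critical) + 0.24·1
Solving: h(Mild) = 0.6627, h(Critical) = 0.4902.
Starting from Critical, the probability is 0.4902.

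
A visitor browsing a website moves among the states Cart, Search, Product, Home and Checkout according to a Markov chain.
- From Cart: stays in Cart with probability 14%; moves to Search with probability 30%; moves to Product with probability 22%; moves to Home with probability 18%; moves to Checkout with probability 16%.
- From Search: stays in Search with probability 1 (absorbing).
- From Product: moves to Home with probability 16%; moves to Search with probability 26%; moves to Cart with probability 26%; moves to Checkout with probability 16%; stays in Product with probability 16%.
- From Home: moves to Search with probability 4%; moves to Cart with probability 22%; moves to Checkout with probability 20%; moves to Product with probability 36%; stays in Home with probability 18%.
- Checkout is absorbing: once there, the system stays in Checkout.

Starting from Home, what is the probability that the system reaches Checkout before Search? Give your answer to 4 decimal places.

0.5361

Let h(s) be the probability of absorption at Checkout starting from transient state s. Then h(Checkout) = 1 and h(Search) = 0. By first-step analysis:
h(Cart) = 0.14·h(Cart) + 0.3·0 + 0.22·h(Product) + 0.18·h(Home) + 0.16·1
h(Product) = 0.26·h(Cart) + 0.26·0 + 0.16·h(Product) + 0.16·h(Home) + 0.16·1
h(Home) = 0.22·h(Cart) + 0.04·0 + 0.36·h(Product) + 0.18·h(Home) + 0.2·1
Solving: h(Cart) = 0.4052, h(Product) = 0.4180, h(Home) = 0.5361.
Starting from Home, the probability is 0.5361.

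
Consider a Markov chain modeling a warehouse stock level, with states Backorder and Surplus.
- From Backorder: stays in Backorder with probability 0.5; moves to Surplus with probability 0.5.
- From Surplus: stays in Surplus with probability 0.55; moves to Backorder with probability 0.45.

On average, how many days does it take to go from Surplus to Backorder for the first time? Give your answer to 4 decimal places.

2.2222

Let t(s) be the expected number of days to first reach Backorder from state s, with t(Backorder) = 0. Conditioning on the first day:
t(Surplus) = 1 + 0.55·t(Surplus)
Solving: t(Surplus) = 2.2222.
Expected days from Surplus to Backorder: 2.2222.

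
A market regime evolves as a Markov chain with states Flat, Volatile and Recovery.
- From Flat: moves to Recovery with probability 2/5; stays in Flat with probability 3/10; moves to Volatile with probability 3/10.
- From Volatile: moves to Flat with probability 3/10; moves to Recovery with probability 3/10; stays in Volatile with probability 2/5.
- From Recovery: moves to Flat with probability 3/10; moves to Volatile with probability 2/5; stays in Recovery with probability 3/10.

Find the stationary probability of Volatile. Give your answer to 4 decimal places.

0.3700

Let the stationary distribution be π with π = πP and π_1 + π_2 + π_3 = 1.
π_1 = 0.3·π_1 + 0.3·π_2 + 0.3·π_3
π_2 = 0.3·π_1 + 0.4·π_2 + 0.4·π_3
Solving with the normalization constraint gives π = (0.3000, 0.3700, 0.3300).
So the stationary probability of Volatile is 0.3700.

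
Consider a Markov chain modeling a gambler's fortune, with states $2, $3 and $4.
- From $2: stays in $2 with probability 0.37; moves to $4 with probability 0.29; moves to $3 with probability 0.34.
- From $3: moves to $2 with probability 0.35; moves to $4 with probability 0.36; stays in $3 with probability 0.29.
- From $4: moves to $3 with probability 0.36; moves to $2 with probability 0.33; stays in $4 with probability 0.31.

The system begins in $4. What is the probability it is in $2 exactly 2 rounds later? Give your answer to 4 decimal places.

Sum over the intermediate state after 1 round:
P = P($4→$2)·P($2→$2) + P($4→$3)·P($3→$2) + P($4→$4)·P($4→$2)
  = 0.33×0.37 + 0.36×0.35 + 0.31×0.33
  = 0.1221 + 0.1260 + 0.1023 = 0.3504

0.3504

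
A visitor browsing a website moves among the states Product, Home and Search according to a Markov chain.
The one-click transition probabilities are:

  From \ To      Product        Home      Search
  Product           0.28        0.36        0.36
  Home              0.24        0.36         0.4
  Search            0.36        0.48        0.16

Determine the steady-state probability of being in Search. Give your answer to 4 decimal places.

0.3133

Let the stationary distribution be π with π = πP and π_1 + π_2 + π_3 = 1.
π_1 = 0.28·π_1 + 0.24·π_2 + 0.36·π_3
π_2 = 0.36·π_1 + 0.36·π_2 + 0.48·π_3
Solving with the normalization constraint gives π = (0.2892, 0.3976, 0.3133).
So the stationary probability of Search is 0.3133.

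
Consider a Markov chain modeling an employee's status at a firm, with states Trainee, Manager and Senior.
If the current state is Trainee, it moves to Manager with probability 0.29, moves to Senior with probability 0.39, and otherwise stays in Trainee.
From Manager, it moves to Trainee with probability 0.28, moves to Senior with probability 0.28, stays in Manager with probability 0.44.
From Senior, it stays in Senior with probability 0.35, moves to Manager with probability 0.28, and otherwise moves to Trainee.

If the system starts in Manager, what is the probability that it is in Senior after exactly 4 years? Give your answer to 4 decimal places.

0.3391

Propagate the distribution vector 4 years from Manager.
After 0 years: (0.0000, 1.0000, 0.0000)
After 1 year: (0.2800, 0.4400, 0.2800)
After 2 years: (0.3164, 0.3532, 0.3304)
After 3 years: (0.3224, 0.3397, 0.3379)
After 4 years: (0.3233, 0.3376, 0.3391)
P(in Senior after 4 years) = 0.3391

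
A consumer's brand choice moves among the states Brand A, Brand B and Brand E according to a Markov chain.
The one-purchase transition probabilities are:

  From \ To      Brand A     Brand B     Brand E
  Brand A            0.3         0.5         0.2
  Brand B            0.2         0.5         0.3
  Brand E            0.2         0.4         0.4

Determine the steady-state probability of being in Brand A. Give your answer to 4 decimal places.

0.2222

Let the stationary distribution be π with π = πP and π_1 + π_2 + π_3 = 1.
π_1 = 0.3·π_1 + 0.2·π_2 + 0.2·π_3
π_2 = 0.5·π_1 + 0.5·π_2 + 0.4·π_3
Solving with the normalization constraint gives π = (0.2222, 0.4691, 0.3086).
So the stationary probability of Brand A is 0.2222.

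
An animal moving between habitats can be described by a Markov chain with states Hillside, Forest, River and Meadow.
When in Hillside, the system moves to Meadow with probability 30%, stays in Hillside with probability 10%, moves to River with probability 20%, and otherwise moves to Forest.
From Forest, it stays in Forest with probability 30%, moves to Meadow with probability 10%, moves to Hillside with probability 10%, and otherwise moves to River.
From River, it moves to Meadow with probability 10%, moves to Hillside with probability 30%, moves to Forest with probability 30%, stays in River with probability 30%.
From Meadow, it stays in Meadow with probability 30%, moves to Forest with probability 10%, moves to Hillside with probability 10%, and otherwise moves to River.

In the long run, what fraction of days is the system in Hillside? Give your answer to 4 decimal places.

Let the stationary distribution be π with π = πP and π_1 + π_2 + π_3 + π_4 = 1.
π_1 = 0.1·π_1 + 0.1·π_2 + 0.3·π_3 + 0.1·π_4
π_2 = 0.4·π_1 + 0.3·π_2 + 0.3·π_3 + 0.1·π_4
π_3 = 0.2·π_1 + 0.5·π_2 + 0.3·π_3 + 0.5·π_4
Solving with the normalization constraint gives π = (0.1746, 0.2837, 0.3730, 0.1687).
So the stationary probability of Hillside is 0.1746.

0.1746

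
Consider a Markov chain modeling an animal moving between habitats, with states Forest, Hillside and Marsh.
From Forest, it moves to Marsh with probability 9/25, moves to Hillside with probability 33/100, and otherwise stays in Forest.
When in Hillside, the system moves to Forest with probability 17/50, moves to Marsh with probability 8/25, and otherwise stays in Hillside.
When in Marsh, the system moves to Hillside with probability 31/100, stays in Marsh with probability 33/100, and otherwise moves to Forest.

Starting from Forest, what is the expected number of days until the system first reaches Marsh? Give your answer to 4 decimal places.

2.8846

Let t(s) be the expected number of days to first reach Marsh from state s, with t(Marsh) = 0. Conditioning on the first day:
t(Forest) = 1 + 0.31·t(Forest) + 0.33·t(Hillside)
t(Hillside) = 1 + 0.34·t(Forest) + 0.34·t(Hillside)
Solving: t(Forest) = 2.8846, t(Hillside) = 3.0012.
Expected days from Forest to Marsh: 2.8846.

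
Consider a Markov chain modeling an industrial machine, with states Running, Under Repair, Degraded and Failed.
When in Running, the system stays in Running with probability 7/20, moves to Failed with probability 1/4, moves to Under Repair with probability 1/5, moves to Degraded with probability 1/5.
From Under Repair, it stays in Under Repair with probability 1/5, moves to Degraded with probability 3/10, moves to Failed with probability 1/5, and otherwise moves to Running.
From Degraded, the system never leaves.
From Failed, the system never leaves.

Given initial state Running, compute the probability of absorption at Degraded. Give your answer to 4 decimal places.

0.4783

Let h(s) be the probability of absorption at Degraded starting from transient state s. Then h(Degraded) = 1 and h(Failed) = 0. By first-step analysis:
h(Running) = 0.35·h(Running) + 0.2·h(Under Repair) + 0.2·1 + 0.25·0
h(Under Repair) = 0.3·h(Running) + 0.2·h(Under Repair) + 0.3·1 + 0.2·0
Solving: h(Running) = 0.4783, h(Under Repair) = 0.5543.
Starting from Running, the probability is 0.4783.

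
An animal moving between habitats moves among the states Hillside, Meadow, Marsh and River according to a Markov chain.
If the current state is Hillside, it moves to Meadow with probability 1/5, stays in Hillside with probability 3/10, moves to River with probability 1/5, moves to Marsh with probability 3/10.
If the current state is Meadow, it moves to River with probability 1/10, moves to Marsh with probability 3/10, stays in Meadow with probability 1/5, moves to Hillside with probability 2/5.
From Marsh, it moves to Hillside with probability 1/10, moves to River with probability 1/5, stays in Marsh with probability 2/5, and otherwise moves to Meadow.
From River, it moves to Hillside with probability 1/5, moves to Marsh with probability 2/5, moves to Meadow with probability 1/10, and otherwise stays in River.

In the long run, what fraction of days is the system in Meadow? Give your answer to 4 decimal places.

Let the stationary distribution be π with π = πP and π_1 + π_2 + π_3 + π_4 = 1.
π_1 = 0.3·π_1 + 0.4·π_2 + 0.1·π_3 + 0.2·π_4
π_2 = 0.2·π_1 + 0.2·π_2 + 0.3·π_3 + 0.1·π_4
π_3 = 0.3·π_1 + 0.3·π_2 + 0.4·π_3 + 0.4·π_4
Solving with the normalization constraint gives π = (0.2307, 0.2157, 0.3554, 0.1983).
So the stationary probability of Meadow is 0.2157.

0.2157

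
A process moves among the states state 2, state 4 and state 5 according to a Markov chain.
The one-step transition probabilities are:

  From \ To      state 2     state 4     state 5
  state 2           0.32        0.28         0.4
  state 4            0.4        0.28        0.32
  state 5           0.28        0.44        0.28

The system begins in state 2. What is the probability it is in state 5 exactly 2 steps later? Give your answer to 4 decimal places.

Sum over the intermediate state after 1 step:
P = P(state 2→state 2)·P(state 2→state 5) + P(state 2→state 4)·P(state 4→state 5) + P(state 2→state 5)·P(state 5→state 5)
  = 0.32×0.4 + 0.28×0.32 + 0.4×0.28
  = 0.1280 + 0.0896 + 0.1120 = 0.3296

0.3296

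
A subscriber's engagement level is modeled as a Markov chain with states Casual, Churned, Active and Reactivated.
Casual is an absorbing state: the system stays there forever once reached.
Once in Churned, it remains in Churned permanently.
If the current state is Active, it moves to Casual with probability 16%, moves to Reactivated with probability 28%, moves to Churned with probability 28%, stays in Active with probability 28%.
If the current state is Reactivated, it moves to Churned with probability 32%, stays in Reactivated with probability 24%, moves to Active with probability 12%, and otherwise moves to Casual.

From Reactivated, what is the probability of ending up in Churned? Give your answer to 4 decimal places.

0.5140

Let h(s) be the probability of absorption at Churned starting from transient state s. Then h(Churned) = 1 and h(Casual) = 0. By first-step analysis:
h(Active) = 0.16·0 + 0.28·1 + 0.28·h(Active) + 0.28·h(Reactivated)
h(Reactivated) = 0.32·0 + 0.32·1 + 0.12·h(Active) + 0.24·h(Reactivated)
Solving: h(Active) = 0.5888, h(Reactivated) = 0.5140.
Starting from Reactivated, the probability is 0.5140.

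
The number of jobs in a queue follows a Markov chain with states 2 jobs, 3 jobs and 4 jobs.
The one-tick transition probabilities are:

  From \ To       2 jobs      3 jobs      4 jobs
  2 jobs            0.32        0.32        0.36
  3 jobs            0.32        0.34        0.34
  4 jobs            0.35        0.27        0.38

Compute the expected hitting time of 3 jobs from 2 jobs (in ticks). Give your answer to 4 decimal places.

3.3153

Let t(s) be the expected number of ticks to first reach 3 jobs from state s, with t(3 jobs) = 0. Conditioning on the first tick:
t(2 jobs) = 1 + 0.32·t(2 jobs) + 0.36·t(4 jobs)
t(4 jobs) = 1 + 0.35·t(2 jobs) + 0.38·t(4 jobs)
Solving: t(2 jobs) = 3.3153, t(4 jobs) = 3.4844.
Expected ticks from 2 jobs to 3 jobs: 3.3153.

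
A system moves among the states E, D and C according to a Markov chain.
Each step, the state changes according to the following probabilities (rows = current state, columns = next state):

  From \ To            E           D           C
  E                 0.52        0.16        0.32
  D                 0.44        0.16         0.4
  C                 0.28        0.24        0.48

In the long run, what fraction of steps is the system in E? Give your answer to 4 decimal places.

Let the stationary distribution be π with π = πP and π_1 + π_2 + π_3 = 1.
π_1 = 0.52·π_1 + 0.44·π_2 + 0.28·π_3
π_2 = 0.16·π_1 + 0.16·π_2 + 0.24·π_3
Solving with the normalization constraint gives π = (0.4088, 0.1919, 0.3992).
So the stationary probability of E is 0.4088.

0.4088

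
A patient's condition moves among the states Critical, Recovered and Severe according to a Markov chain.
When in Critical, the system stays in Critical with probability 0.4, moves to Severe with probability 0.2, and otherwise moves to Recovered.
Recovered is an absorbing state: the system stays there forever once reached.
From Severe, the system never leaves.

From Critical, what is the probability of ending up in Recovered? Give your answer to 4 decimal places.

0.6667

Let h(s) be the probability of absorption at Recovered starting from transient state s. Then h(Recovered) = 1 and h(Severe) = 0. By first-step analysis:
h(Critical) = 0.4·h(Critical) + 0.4·1 + 0.2·0
Solving: h(Critical) = 0.6667.
Starting from Critical, the probability is 0.6667.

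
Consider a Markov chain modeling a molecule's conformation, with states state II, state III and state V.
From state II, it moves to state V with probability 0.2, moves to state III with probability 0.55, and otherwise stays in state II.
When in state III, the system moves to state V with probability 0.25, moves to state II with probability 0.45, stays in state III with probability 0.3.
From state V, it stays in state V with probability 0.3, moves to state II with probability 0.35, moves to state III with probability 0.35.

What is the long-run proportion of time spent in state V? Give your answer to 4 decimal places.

Let the stationary distribution be π with π = πP and π_1 + π_2 + π_3 = 1.
π_1 = 0.25·π_1 + 0.45·π_2 + 0.35·π_3
π_2 = 0.55·π_1 + 0.3·π_2 + 0.35·π_3
Solving with the normalization constraint gives π = (0.3546, 0.4009, 0.2445).
So the stationary probability of state V is 0.2445.

0.2445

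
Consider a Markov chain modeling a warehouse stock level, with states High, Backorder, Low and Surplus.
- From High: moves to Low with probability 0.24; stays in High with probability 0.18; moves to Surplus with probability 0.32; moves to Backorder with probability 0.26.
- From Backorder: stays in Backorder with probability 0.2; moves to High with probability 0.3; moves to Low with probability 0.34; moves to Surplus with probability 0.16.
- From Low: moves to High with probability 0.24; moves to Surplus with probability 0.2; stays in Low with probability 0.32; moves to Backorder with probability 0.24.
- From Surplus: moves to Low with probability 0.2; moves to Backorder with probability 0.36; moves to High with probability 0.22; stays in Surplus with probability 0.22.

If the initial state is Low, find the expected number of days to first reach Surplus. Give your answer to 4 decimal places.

Let t(s) be the expected number of days to first reach Surplus from state s, with t(Surplus) = 0. Conditioning on the first day:
t(High) = 1 + 0.18·t(High) + 0.26·t(Backorder) + 0.24·t(Low)
t(Backorder) = 1 + 0.3·t(High) + 0.2·t(Backorder) + 0.34·t(Low)
t(Low) = 1 + 0.24·t(High) + 0.24·t(Backorder) + 0.32·t(Low)
Solving: t(High) = 4.0455, t(Backorder) = 4.7046, t(Low) = 4.5589.
Expected days from Low to Surplus: 4.5589.

4.5589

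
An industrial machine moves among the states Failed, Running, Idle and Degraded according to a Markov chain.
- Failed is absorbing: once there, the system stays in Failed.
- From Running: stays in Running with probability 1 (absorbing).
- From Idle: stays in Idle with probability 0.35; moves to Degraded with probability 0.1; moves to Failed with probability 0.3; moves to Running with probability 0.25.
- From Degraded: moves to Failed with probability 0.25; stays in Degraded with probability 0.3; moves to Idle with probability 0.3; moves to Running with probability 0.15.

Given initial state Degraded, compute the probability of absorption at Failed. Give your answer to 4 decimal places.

0.5941

Let h(s) be the probability of absorption at Failed starting from transient state s. Then h(Failed) = 1 and h(Running) = 0. By first-step analysis:
h(Idle) = 0.3·1 + 0.25·0 + 0.35·h(Idle) + 0.1·h(Degraded)
h(Degraded) = 0.25·1 + 0.15·0 + 0.3·h(Idle) + 0.3·h(Degraded)
Solving: h(Idle) = 0.5529, h(Degraded) = 0.5941.
Starting from Degraded, the probability is 0.5941.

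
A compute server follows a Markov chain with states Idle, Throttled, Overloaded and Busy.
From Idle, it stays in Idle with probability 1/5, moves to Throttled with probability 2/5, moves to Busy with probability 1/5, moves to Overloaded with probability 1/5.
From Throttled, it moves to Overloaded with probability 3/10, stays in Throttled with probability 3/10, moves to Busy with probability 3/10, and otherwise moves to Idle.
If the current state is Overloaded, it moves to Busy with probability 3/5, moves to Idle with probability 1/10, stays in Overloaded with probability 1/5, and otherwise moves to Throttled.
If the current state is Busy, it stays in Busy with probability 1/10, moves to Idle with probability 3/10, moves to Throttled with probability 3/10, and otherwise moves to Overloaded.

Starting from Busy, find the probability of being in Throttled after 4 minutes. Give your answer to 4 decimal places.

0.2661

Propagate the distribution vector 4 minutes from Busy.
After 0 minutes: (0.0000, 0.0000, 0.0000, 1.0000)
After 1 minute: (0.3000, 0.3000, 0.3000, 0.1000)
After 2 minutes: (0.1500, 0.2700, 0.2400, 0.3400)
After 3 minutes: (0.1830, 0.2670, 0.2610, 0.2890)
After 4 minutes: (0.1761, 0.2661, 0.2556, 0.3022)
P(in Throttled after 4 minutes) = 0.2661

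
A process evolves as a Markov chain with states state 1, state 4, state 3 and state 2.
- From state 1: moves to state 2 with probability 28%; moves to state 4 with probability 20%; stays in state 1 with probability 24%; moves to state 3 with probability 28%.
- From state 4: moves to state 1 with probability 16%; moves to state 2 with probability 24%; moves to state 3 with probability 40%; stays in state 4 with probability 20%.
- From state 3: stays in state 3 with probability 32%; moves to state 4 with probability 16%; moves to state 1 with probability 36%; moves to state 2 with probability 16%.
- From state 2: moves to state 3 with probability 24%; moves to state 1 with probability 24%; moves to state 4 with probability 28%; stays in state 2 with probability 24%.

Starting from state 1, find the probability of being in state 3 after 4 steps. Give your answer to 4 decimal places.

0.3080

Propagate the distribution vector 4 steps from state 1.
After 0 steps: (1.0000, 0.0000, 0.0000, 0.0000)
After 1 step: (0.2400, 0.2000, 0.2800, 0.2800)
After 2 steps: (0.2576, 0.2112, 0.3040, 0.2272)
After 3 steps: (0.2596, 0.2060, 0.3084, 0.2260)
After 4 steps: (0.2605, 0.2057, 0.3080, 0.2257)
P(in state 3 after 4 steps) = 0.3080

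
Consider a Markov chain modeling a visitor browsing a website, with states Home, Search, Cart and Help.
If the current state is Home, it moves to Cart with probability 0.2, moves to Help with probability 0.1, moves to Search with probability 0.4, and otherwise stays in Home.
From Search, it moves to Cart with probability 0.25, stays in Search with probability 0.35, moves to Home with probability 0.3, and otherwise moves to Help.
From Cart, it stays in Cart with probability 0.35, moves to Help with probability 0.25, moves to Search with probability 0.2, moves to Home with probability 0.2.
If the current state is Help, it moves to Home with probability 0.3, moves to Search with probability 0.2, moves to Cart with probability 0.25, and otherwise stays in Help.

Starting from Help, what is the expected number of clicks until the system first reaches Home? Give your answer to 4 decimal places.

3.6735

Let t(s) be the expected number of clicks to first reach Home from state s, with t(Home) = 0. Conditioning on the first click:
t(Search) = 1 + 0.35·t(Search) + 0.25·t(Cart) + 0.1·t(Help)
t(Cart) = 1 + 0.2·t(Search) + 0.35·t(Cart) + 0.25·t(Help)
t(Help) = 1 + 0.2·t(Search) + 0.25·t(Cart) + 0.25·t(Help)
Solving: t(Search) = 3.6735, t(Cart) = 4.0816, t(Help) = 3.6735.
Expected clicks from Help to Home: 3.6735.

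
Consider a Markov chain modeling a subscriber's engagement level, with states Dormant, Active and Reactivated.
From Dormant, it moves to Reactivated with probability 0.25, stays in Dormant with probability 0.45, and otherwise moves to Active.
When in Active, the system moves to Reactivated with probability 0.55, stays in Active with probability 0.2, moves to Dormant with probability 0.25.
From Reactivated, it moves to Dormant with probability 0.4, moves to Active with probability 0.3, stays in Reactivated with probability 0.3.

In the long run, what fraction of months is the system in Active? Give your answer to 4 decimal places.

Let the stationary distribution be π with π = πP and π_1 + π_2 + π_3 = 1.
π_1 = 0.45·π_1 + 0.25·π_2 + 0.4·π_3
π_2 = 0.3·π_1 + 0.2·π_2 + 0.3·π_3
Solving with the normalization constraint gives π = (0.3780, 0.2727, 0.3493).
So the stationary probability of Active is 0.2727.

0.2727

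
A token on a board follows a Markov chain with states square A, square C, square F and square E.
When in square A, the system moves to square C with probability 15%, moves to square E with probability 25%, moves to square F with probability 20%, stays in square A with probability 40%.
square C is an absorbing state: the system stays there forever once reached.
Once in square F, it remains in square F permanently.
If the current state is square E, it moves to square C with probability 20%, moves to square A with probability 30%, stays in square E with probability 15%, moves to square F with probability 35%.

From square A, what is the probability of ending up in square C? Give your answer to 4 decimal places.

Let h(s) be the probability of absorption at square C starting from transient state s. Then h(square C) = 1 and h(square F) = 0. By first-step analysis:
h(square A) = 0.4·h(square A) + 0.15·1 + 0.2·0 + 0.25·h(square E)
h(square E) = 0.3·h(square A) + 0.2·1 + 0.35·0 + 0.15·h(square E)
Solving: h(square A) = 0.4080, h(square E) = 0.3793.
Starting from square A, the probability is 0.4080.

0.4080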